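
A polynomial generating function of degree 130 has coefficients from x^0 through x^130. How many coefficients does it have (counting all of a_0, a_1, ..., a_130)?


A polynomial of degree 130 takes the form a_0 + a_1 x + ... + a_130 x^130.
The number of coefficients is 130 + 1 = 131.

131


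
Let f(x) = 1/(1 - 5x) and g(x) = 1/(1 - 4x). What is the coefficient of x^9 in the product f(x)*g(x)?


The coefficient of x^n in f*g is the Cauchy product: sum_{k=0}^{n} a^k * b^(n-k).
With a=5, b=4, n=9:
sum_{k=0}^{9} 5^k * 4^(9-k)
= 8717049

8717049


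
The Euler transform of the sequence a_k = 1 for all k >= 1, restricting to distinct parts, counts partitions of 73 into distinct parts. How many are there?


Partitions of 73 into distinct parts can be computed via generating function.
Product (1+x)(1+x^2)(1+x^3)...
The coefficient of x^73 = 40026

40026


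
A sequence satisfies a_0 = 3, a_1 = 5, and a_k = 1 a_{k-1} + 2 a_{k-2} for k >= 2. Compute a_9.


The characteristic equation is t^2 - 1 t - 2 = 0, with roots r_1 = 2 and r_2 = -1 (so c_1 = r_1 + r_2, c_2 = -r_1 r_2 as required).
One can use the closed form a_n = A r_1^n + B r_2^n, but direct iteration is more reliable:
a_0 = 3, a_1 = 5, a_2 = 11, a_3 = 21, a_4 = 43, a_5 = 85, a_6 = 171, a_7 = 341, a_8 = 683, a_9 = 1365.
So a_9 = 1365.

1365


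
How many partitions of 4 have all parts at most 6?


Using the generating function (1-x)^(-1)(1-x^2)^(-1)...(1-x^6)^(-1),
the coefficient of x^4 counts these restricted partitions.
Result = 5

5


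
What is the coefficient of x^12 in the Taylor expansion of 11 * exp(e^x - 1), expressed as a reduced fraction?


exp(e^x - 1) = sum_{k>=0} Bell_k x^k / k!, where Bell_k is the k-th Bell number.
So the coefficient of x^12 is 11 * Bell_12 / 12!.
Computing: Bell_12 = 4213597 and 12! = 479001600, giving
11 * 4213597/479001600 = 4213597/43545600.

4213597/43545600


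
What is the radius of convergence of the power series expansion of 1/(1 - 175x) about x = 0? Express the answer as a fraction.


Expanding 1/(1 - 175x) = sum_{k>=0} 175^k x^k, the series converges when |175x| < 1, i.e., |x| < 1/175.
So the radius of convergence is 1/175 = 1/175.

1/175


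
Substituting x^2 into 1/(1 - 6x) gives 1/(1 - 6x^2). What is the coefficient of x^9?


Since 1/(1 - 6x^2) only has even powers of x,
the coefficient of x^9 (odd) is 0.

0


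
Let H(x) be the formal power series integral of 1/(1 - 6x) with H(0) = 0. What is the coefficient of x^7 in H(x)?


1/(1 - 6x) = sum_{k>=0} 6^k x^k. Integrating termwise with H(0) = 0:
H(x) = sum_{k>=0} 6^k x^(k+1) / (k+1) = sum_{m>=1} 6^(m-1) x^m / m.
For m = 7: 6^6/7 = 46656/7 = 46656/7.

46656/7


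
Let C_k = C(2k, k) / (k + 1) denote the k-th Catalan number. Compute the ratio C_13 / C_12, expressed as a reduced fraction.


Using C_k = (2k)! / (k! (k+1)!), the ratio C_{k+1}/C_k simplifies to
C_{k+1}/C_k = [(2k+2)! / ((k+1)! (k+2)!)] * [k! (k+1)! / (2k)!]
 = (2k+2)(2k+1) / ((k+1)(k+2)) = 2(2k+1) / (k+2).
For k = 12: 2(2*12 + 1) / (12 + 2) = 50/14 = 25/7.

25/7


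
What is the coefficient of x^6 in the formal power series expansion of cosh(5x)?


The Maclaurin series is cosh(t) = sum_{m>=0} t^(2m) / (2m)!, so substituting t = 5x, only even powers of x are nonzero, with coefficient of x^(2m) equal to 5^(2m) / (2m)!.
For x^6 the coefficient is 5^6/6! = 15625/720 = 3125/144.

3125/144


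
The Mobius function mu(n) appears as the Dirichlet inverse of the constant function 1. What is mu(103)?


103 = 103 (all distinct primes).
mu(103) = (-1)^1 = -1

-1


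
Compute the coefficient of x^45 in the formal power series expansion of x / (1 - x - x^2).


Let f(x) = sum_{k>=0} a_k x^k. Multiplying f(x) * (1 - x - x^2) = x and matching coefficients gives a_0 = 0, a_1 = 1, and a_k = a_{k-1} + a_{k-2} for k >= 2. These are the Fibonacci numbers F_k.
Iterating from F_0 = 0, F_1 = 1:
F_0=0, F_1=1, F_2=1, F_3=2, F_4=3, F_5=5, F_6=8, F_7=13, F_8=21, F_9=34, ...
F_45 = 1134903170.

1134903170


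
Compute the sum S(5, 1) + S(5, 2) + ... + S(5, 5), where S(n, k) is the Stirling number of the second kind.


By definition, S(n, k) counts partitions of an n-set into exactly k nonempty blocks.
Computing row n = 5 for k = 1..5:
S(5, k): 1, 15, 25, 10, 1
Sum = 52. (This equals Bell_5 since the sum runs over all k.)

52


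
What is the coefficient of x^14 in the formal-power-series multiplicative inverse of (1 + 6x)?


The inverse is 1/(1 + 6x). Apply the geometric identity 1/(1 - y) = sum_{k>=0} y^k with y = -6x:
1/(1 + 6x) = sum_{k>=0} (-6)^k x^k.
So the coefficient of x^14 is (-6)^14 = 78364164096.

78364164096


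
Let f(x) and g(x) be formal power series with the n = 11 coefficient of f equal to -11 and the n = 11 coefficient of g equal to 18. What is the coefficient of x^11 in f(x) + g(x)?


Addition of formal power series is termwise.
The coefficient of x^11 in f + g = -11 + 18
= 7

7


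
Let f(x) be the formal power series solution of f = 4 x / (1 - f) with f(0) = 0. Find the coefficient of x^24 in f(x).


Apply Lagrange inversion: f = 4 x * phi(f) with phi(t) = 1/(1 - t), so
[x^n] f = 4^n * (1/n) [t^(n-1)] phi(t)^n = 4^n * (1/n) [t^(n-1)] (1 - t)^(-n) = 4^n * (1/n) C(2n - 2, n - 1) = 4^n * C_{n-1}.
For n = 24: C_23 = C(46, 23) / 24 = 8233430727600/24 = 343059613650.
With the 4^24 = 281474976710656 factor, the coefficient is 281474976710656 * 343059613650 = 96562696762500395198054400.

96562696762500395198054400


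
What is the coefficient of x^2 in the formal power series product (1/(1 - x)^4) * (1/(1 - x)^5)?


Combine the factors: (1/(1 - x)^4) * (1/(1 - x)^5) = 1/(1 - x)^9.
Then use 1/(1 - x)^r = sum_{k>=0} C(k + r - 1, r - 1) x^k with r = 9 and k = 2:
C(10, 8) = 45.

45


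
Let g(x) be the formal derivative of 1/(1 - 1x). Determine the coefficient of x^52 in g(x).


Differentiate termwise: d/dx sum_{k>=0} 1^k x^k = sum_{k>=1} k 1^k x^(k-1) = sum_{j>=0} (j+1) 1^(j+1) x^j.
Equivalently, d/dx [1/(1 - 1x)] = 1/(1 - 1x)^2.
For j = 52: 53 * 1^53 = 53 * 1 = 53.

53


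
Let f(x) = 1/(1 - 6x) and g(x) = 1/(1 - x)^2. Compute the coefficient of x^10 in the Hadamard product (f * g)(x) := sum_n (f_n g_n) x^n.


f has coefficients f_k = 6^k. For g = 1/(1 - x)^2 the coefficient is g_k = C(k + 1, 1) = k + 1. The Hadamard coefficient is (f * g)_k = 6^k * (k + 1).
For k = 10: 6^10 * 11 = 60466176 * 11 = 665127936.

665127936


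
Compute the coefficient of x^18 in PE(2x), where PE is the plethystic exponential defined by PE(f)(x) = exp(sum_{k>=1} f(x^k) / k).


With f(x) = 2x, the exponent is sum_{k>=1} 2 x^k / k = 2 * (-ln(1 - x)). Exponentiating:
PE(2x) = exp(-2 ln(1 - x)) = 1/(1 - x)^2.
By the negative binomial expansion, [x^n] 1/(1 - x)^2 = C(n + 1, 1).
For n = 18: C(19, 1) = 19.

19


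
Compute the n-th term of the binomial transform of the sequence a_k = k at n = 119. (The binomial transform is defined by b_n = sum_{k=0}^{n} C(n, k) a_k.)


With a_k = k, b_n = sum_{k=0}^{n} C(n, k) k. Using k * C(n, k) = n * C(n-1, k-1) gives b_n = n * sum_{k>=1} C(n-1, k-1) = n * 2^(n-1).
For n = 119: 119 * 2^118 = 119 * 332306998946228968225951765070086144 = 39544532874601247218888260043340251136.

39544532874601247218888260043340251136


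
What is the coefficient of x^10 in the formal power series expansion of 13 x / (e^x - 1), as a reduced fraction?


The exponential generating function for Bernoulli numbers is
x / (e^x - 1) = sum_{k>=0} B_k x^k / k!.
So the coefficient of x^10 in 13 x / (e^x - 1) is 13 B_10 / 10!.
Computing: B_10 = 5/66, 10! = 3628800, giving
13 * 5/66 / 3628800 = 13/47900160.

13/47900160


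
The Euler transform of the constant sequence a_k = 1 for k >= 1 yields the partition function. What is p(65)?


The Euler transform converts the sequence a_k = 1 into the number of integer partitions.
Using the recurrence or dynamic programming:
p(65) = 2012558

2012558


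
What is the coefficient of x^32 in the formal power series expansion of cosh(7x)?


The Maclaurin series is cosh(t) = sum_{m>=0} t^(2m) / (2m)!, so substituting t = 7x, only even powers of x are nonzero, with coefficient of x^(2m) equal to 7^(2m) / (2m)!.
For x^32 the coefficient is 7^32/32! = 1104427674243920646305299201/263130836933693530167218012160000000 = 459986536544739960976801/109592185311825710190428160000000.

459986536544739960976801/109592185311825710190428160000000


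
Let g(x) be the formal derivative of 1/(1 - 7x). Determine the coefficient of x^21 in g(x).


Differentiate termwise: d/dx sum_{k>=0} 7^k x^k = sum_{k>=1} k 7^k x^(k-1) = sum_{j>=0} (j+1) 7^(j+1) x^j.
Equivalently, d/dx [1/(1 - 7x)] = 7/(1 - 7x)^2.
For j = 21: 22 * 7^22 = 22 * 3909821048582988049 = 86016063068825737078.

86016063068825737078


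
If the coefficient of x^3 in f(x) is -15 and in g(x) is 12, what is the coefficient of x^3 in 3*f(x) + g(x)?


Scalar multiplication scales coefficients: 3 * -15 = -45.
Then add the g coefficient: -45 + 12
= -33

-33


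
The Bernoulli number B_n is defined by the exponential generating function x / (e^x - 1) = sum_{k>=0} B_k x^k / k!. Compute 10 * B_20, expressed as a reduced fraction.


Bernoulli numbers can also be computed recursively via B_0 = 1 and sum_{j=0}^{m} C(m+1, j) B_j = 0 for m >= 1. Odd-index Bernoulli numbers vanish for k >= 3.
Computing B_20 = -174611/330, so 10 * B_20 = 10 * -174611/330 = -174611/33.

-174611/33


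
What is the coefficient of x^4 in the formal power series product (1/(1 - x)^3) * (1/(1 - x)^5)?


Combine the factors: (1/(1 - x)^3) * (1/(1 - x)^5) = 1/(1 - x)^8.
Then use 1/(1 - x)^r = sum_{k>=0} C(k + r - 1, r - 1) x^k with r = 8 and k = 4:
C(11, 7) = 330.

330


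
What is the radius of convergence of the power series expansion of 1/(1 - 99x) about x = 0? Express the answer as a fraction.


Expanding 1/(1 - 99x) = sum_{k>=0} 99^k x^k, the series converges when |99x| < 1, i.e., |x| < 1/99.
So the radius of convergence is 1/99 = 1/99.

1/99


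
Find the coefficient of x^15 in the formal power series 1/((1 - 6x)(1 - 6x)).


By partial fractions or Cauchy convolution:
The coefficient equals sum_{k=0}^{15} 6^k * 6^(15-k).
= 7522959753216

7522959753216


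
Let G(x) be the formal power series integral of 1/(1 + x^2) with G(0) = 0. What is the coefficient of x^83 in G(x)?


1/(1 + x^2) = sum_{j>=0} (-1)^j x^(2j). Integrating termwise with G(0) = 0:
G(x) = sum_{j>=0} (-1)^j x^(2j+1) / (2j+1) = arctan(x).
Only odd powers are nonzero. For x^83 write 83 = 2*41 + 1, giving
(-1)^41 / 83 = -1/83 = -1/83.

-1/83


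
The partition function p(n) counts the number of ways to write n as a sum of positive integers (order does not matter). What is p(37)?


Using the generating function prod_{k>=1} 1/(1-x^k), we compute p(37).
By dynamic programming over parts 1 through 37:
p(37) = 21637

21637


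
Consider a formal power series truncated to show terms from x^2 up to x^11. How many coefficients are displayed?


From x^2 to x^11 inclusive, the count is 11 - 2 + 1 = 10.

10


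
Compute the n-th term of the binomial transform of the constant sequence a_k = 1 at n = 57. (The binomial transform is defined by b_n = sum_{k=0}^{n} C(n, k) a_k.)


With a_k = 1 for all k, b_n = sum_{k=0}^{n} C(n, k) = 2^n by the binomial theorem.
For n = 57: 2^57 = 144115188075855872.

144115188075855872


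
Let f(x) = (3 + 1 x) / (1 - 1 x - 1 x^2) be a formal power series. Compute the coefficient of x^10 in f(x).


Write f(x) = sum_{k>=0} a_k x^k. Multiplying both sides by 1 - 1 x - 1 x^2 gives
(1 - 1 x - 1 x^2) sum_{k>=0} a_k x^k = 3 + 1 x.
Matching coefficients:
 x^0: a_0 = 3
 x^1: a_1 - 1 a_0 = 1  =>  a_1 = 1*3 + 1 = 4
 x^k (k >= 2): a_k = 1 a_{k-1} + 1 a_{k-2}.
Iterating: a_2 = 7, a_3 = 11, a_4 = 18, a_5 = 29, a_6 = 47, a_7 = 76, a_8 = 123, a_9 = 199, a_10 = 322.
So the coefficient of x^10 is 322.

322


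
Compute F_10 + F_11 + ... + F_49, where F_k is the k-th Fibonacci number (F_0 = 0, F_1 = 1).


Use the identity sum_{k=0}^{N} F_k = F_{N+2} - 1 (which follows from F_{k+2} - F_{k+1} = F_k). Then
sum_{k=10}^{49} F_k = (F_{51} - 1) - (F_{11} - 1) = F_{51} - F_{11}.
Computing: F_{51} = 20365011074, F_{11} = 89, so
Sum = 20365011074 - 89 = 20365010985.

20365010985


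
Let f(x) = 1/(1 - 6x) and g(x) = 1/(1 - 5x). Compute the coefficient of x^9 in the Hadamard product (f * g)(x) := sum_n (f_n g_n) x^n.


f has coefficients f_k = 6^k and g has coefficients g_k = 5^k, so the Hadamard product has coefficient (f*g)_k = 6^k * 5^k = 30^k.
For k = 9: 30^9 = 19683000000000.

19683000000000


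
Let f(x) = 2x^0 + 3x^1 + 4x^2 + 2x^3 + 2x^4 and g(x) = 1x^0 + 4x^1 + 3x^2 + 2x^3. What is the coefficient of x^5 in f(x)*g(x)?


Cauchy product at x^5:
4*2 + 2*3 + 2*4
= 22

22


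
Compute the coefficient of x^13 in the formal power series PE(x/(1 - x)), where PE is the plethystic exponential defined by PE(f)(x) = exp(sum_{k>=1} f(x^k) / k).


For f(x) = x/(1 - x) we have
sum_{k>=1} f(x^k) / k = sum_{k>=1} (1/k) * x^k / (1 - x^k) = sum_{k, m >= 1} x^(k m) / k,
which after exponentiating simplifies to
PE(x/(1 - x)) = prod_{k>=1} 1 / (1 - x^k).
This is the generating function for the partition function p(n), so the coefficient of x^13 is p(13).
Computing p(13) by dynamic programming over parts 1, 2, ..., 13: p(13) = 101.

101


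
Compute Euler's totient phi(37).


phi(n) counts integers in [1, n] coprime to n. Using the multiplicative formula phi(n) = n * prod_{p | n} (1 - 1/p):
37 = 37, so
phi(37) = 37 * (1 - 1/37) = 36.

36


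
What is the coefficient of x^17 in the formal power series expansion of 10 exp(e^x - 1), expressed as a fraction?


exp(e^x - 1) is the exponential generating function for the Bell numbers Bell_k: exp(e^x - 1) = sum_{k>=0} Bell_k x^k / k!.
So the coefficient of x^17 in 10 exp(e^x - 1) is 10 Bell_17 / 17!.
Computing: Bell_17 = 82864869804 and 17! = 355687428096000, giving
10 * 82864869804/355687428096000 = 255755771/109780070400.

255755771/109780070400


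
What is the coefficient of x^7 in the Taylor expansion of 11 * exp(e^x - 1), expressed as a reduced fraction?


exp(e^x - 1) = sum_{k>=0} Bell_k x^k / k!, where Bell_k is the k-th Bell number.
So the coefficient of x^7 is 11 * Bell_7 / 7!.
Computing: Bell_7 = 877 and 7! = 5040, giving
11 * 877/5040 = 9647/5040.

9647/5040


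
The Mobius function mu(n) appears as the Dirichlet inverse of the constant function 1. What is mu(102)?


102 = 2 * 3 * 17 (all distinct primes).
mu(102) = (-1)^3 = -1

-1


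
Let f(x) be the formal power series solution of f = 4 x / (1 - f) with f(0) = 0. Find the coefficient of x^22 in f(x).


Apply Lagrange inversion: f = 4 x * phi(f) with phi(t) = 1/(1 - t), so
[x^n] f = 4^n * (1/n) [t^(n-1)] phi(t)^n = 4^n * (1/n) [t^(n-1)] (1 - t)^(-n) = 4^n * (1/n) C(2n - 2, n - 1) = 4^n * C_{n-1}.
For n = 22: C_21 = C(42, 21) / 22 = 538257874440/22 = 24466267020.
With the 4^22 = 17592186044416 factor, the coefficient is 17592186044416 * 24466267020 = 430415121228199435960320.

430415121228199435960320


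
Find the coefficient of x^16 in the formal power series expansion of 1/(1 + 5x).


Write 1/(1 + c x) = 1/(1 - (-c) x) and apply the geometric-series identity
1/(1 - y) = sum_{k>=0} y^k to get 1/(1 + c x) = sum_{k>=0} (-c)^k x^k.
So the coefficient of x^k is (-c)^k = (-1)^k * c^k.
Here c = 5 and k = 16:
(-5)^16 = 1 * 152587890625 = 152587890625

152587890625


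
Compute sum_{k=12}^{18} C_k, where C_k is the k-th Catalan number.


C_12 through C_18: 208012, 742900, 2674440, 9694845, 35357670, 129644790, 477638700
Sum = 208012 + 742900 + 2674440 + 9694845 + 35357670 + 129644790 + 477638700
= 655961357

655961357


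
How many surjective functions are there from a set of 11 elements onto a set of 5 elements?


By inclusion-exclusion on which target elements are missed, the number of surjections from an n-set onto a k-set is
surj(n, k) = sum_{j=0}^{k} (-1)^j C(k, j) (k - j)^n.
Equivalently surj(n, k) = k! * S(n, k), where S(n, k) is the Stirling number of the second kind.
For n = 11, k = 5:
S(11, 5) = 246730, so
surj = 5! * 246730 = 120 * 246730 = 29607600.

29607600


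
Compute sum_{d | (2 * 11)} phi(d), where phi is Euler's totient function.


First, 2 * 11 = 22. One classical identity is sum_{d | n} phi(d) = n (each k in [1, n] has a unique gcd with n, and among the k's with gcd(k, n) = n/d there are phi(d) of them). So the sum equals 22. We also verify directly:
Divisors of 22: 1, 2, 11, 22.
phi values: 1, 1, 10, 10.
Sum = 22.

22


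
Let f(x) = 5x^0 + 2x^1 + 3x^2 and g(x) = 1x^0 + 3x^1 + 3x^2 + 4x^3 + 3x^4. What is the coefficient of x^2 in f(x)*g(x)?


Cauchy product at x^2:
5*3 + 2*3 + 3*1
= 24

24


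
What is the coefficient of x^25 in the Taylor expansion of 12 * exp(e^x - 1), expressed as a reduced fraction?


exp(e^x - 1) = sum_{k>=0} Bell_k x^k / k!, where Bell_k is the k-th Bell number.
So the coefficient of x^25 is 12 * Bell_25 / 25!.
Computing: Bell_25 = 4638590332229999353 and 25! = 15511210043330985984000000, giving
12 * 4638590332229999353/15511210043330985984000000 = 356814640940769181/99430833611096064000000.

356814640940769181/99430833611096064000000


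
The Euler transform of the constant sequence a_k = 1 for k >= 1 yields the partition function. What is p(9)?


The Euler transform converts the sequence a_k = 1 into the number of integer partitions.
Using the recurrence or dynamic programming:
p(9) = 30

30


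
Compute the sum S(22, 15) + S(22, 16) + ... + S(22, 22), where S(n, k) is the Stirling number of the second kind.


By definition, S(n, k) counts partitions of an n-set into exactly k nonempty blocks.
Computing row n = 22 for k = 15..22:
S(22, k): 345615943200, 26046574004, 1404142047, 53374629, 1389850, 23485, 231, 1
Sum = 373121447447.

373121447447


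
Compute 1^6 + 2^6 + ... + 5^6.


This power sum has a closed form given by Faulhaber's formula
sum_{k=1}^{m} k^p = (1 / (p + 1)) * sum_{j=0}^{p} C(p + 1, j) B_j m^(p + 1 - j),
but for small m direct computation is fastest:
1 + 64 + 729 + 4096 + 15625 = 20515.

20515


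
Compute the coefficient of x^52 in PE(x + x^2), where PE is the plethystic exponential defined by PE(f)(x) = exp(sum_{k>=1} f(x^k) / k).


With f(x) = x + x^2, the exponent is sum_{k>=1} (x^k + x^(2k)) / k = -ln(1 - x) - ln(1 - x^2). Exponentiating:
PE(x + x^2) = 1 / ((1 - x)(1 - x^2)).
This is the generating function for partitions of n into parts of size 1 or 2. The number of 2's can be any j in 0..26, and the rest are 1's, so
[x^52] = floor(52/2) + 1 = 27.

27


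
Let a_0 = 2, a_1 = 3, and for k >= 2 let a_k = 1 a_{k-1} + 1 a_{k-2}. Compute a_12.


Iterating the recurrence forward:
a_0 = 2
a_1 = 3
a_2 = 1*3 + 1*2 = 5
a_3 = 1*5 + 1*3 = 8
a_4 = 1*8 + 1*5 = 13
a_5 = 1*13 + 1*8 = 21
a_6 = 1*21 + 1*13 = 34
a_7 = 1*34 + 1*21 = 55
a_8 = 1*55 + 1*34 = 89
a_9 = 1*89 + 1*55 = 144
a_10 = 1*144 + 1*89 = 233
a_11 = 1*233 + 1*144 = 377
a_12 = 1*377 + 1*233 = 610
So a_12 = 610.

610


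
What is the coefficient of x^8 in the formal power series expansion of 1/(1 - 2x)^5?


The general identity 1/(1 - c x)^r = sum_{k>=0} c^k C(k + r - 1, r - 1) x^k follows by substituting y = c x into 1/(1 - y)^r = sum_{k>=0} C(k + r - 1, r - 1) y^k.
For c = 2, r = 5, k = 8:
2^8 * C(12, 4) = 256 * 495 = 126720.

126720


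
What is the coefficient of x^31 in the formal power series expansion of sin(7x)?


The Maclaurin series is sin(t) = sum_{k>=0} (-1)^k t^(2k+1) / (2k+1)!, so substituting t = 7x, only odd powers of x are nonzero, with coefficient of x^(2k+1) equal to (-1)^k 7^(2k+1) / (2k+1)!.
Write 31 = 2*15 + 1, giving the coefficient (-1)^15 * 7^31 / 31! = -157775382034845806615042743/8222838654177922817725562880000000 = -65712362363534280139543/3424755790994553443450880000000.

-65712362363534280139543/3424755790994553443450880000000


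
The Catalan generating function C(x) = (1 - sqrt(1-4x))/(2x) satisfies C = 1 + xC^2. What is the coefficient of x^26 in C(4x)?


Substituting x -> 4x scales the n-th coefficient by 4^n, so [x^26] C(4x) = 4^26 * C_26.
C_26 = C(2*26, 26)/(27) = 495918532948104/27 = 18367353072152.
So 4^26 * 18367353072152 = 4503599627370496 * 18367353072152 = 82719204451526082131124027392.

82719204451526082131124027392


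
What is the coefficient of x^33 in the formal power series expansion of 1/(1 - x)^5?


The negative binomial / multiset identity is
1/(1 - x)^r = sum_{k>=0} C(k + r - 1, r - 1) x^k.
Here r = 5 and k = 33, so the coefficient is
C(33 + 4, 4) = C(37, 4)
= 66045

66045


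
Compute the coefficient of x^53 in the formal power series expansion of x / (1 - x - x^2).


Let f(x) = sum_{k>=0} a_k x^k. Multiplying f(x) * (1 - x - x^2) = x and matching coefficients gives a_0 = 0, a_1 = 1, and a_k = a_{k-1} + a_{k-2} for k >= 2. These are the Fibonacci numbers F_k.
Iterating from F_0 = 0, F_1 = 1:
F_0=0, F_1=1, F_2=1, F_3=2, F_4=3, F_5=5, F_6=8, F_7=13, F_8=21, F_9=34, ...
F_53 = 53316291173.

53316291173


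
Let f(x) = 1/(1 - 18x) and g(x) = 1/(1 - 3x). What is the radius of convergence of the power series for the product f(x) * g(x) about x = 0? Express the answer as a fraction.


The radius of 1/(1 - 18x) is 1/18 (nearest singularity at x = 1/18), and the radius of 1/(1 - 3x) is 1/3.
The product f(x)*g(x) = 1/((1 - 18x)(1 - 3x)) has singularities at both 1/18 and 1/3, so its radius of convergence is the distance to the nearest one:
min(1/18, 1/3) = 1/18.

1/18


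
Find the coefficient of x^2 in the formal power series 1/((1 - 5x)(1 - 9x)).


By partial fractions or Cauchy convolution:
The coefficient equals sum_{k=0}^{2} 5^k * 9^(2-k).
= 151

151


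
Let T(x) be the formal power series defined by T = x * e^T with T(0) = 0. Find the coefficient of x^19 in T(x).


Apply the Lagrange inversion formula: if T = x * phi(T) with phi(t) = e^t, then
[x^n] T = (1/n) [t^(n-1)] phi(t)^n = (1/n) [t^(n-1)] e^(n t) = (1/n) * n^(n-1) / (n-1)! = n^(n-1) / n!.
When c = 1 this is the Cayley count of rooted labeled trees on n vertices, divided by n!.
For n = 19: 19^18 / 19! = 104127350297911241532841/121645100408832000 = 5480386857784802185939/6402373705728000.

5480386857784802185939/6402373705728000


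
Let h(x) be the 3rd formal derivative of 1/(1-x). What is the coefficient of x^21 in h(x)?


Differentiating 3 times: d^3/dx^3 [1/(1-x)] = 3!/(1-x)^4.
The expansion 1/(1-x)^4 = sum_{k>=0} C(k+3, 3) x^k, so the coefficient of x^n in 3!/(1-x)^4 is 3! * C(n+3, 3).
For n = 21: 6 * C(24, 3) = 6 * 2024 = 12144

12144


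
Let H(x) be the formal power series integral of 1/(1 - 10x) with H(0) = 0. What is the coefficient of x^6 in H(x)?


1/(1 - 10x) = sum_{k>=0} 10^k x^k. Integrating termwise with H(0) = 0:
H(x) = sum_{k>=0} 10^k x^(k+1) / (k+1) = sum_{m>=1} 10^(m-1) x^m / m.
For m = 6: 10^5/6 = 100000/6 = 50000/3.

50000/3


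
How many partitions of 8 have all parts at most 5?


Using the generating function (1-x)^(-1)(1-x^2)^(-1)...(1-x^5)^(-1),
the coefficient of x^8 counts these restricted partitions.
Result = 18

18


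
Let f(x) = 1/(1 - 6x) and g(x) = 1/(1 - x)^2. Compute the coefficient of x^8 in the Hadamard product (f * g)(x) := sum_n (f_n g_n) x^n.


f has coefficients f_k = 6^k. For g = 1/(1 - x)^2 the coefficient is g_k = C(k + 1, 1) = k + 1. The Hadamard coefficient is (f * g)_k = 6^k * (k + 1).
For k = 8: 6^8 * 9 = 1679616 * 9 = 15116544.

15116544


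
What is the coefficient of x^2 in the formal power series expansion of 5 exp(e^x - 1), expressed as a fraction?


exp(e^x - 1) is the exponential generating function for the Bell numbers Bell_k: exp(e^x - 1) = sum_{k>=0} Bell_k x^k / k!.
So the coefficient of x^2 in 5 exp(e^x - 1) is 5 Bell_2 / 2!.
Computing: Bell_2 = 2 and 2! = 2, giving
5 * 2/2 = 5.

5


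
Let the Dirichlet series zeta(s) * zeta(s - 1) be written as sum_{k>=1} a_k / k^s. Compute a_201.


Convolution gives a_k = sum_{d | k} d * 1 = sum_{d | k} d = sigma(k), the sum of positive divisors of k.
For k = 201, the divisors are 1, 3, 67, 201, so
sigma(201) = 1 + 3 + 67 + 201 = 272.

272


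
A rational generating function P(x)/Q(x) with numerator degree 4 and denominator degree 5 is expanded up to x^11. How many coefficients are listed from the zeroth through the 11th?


Expanding up to x^11 gives the coefficients for x^0, x^1, ..., x^11.
That is 11 + 1 = 12 coefficients in total.

12


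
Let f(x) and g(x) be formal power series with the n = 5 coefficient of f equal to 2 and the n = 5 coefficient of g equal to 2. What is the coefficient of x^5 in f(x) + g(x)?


Addition of formal power series is termwise.
The coefficient of x^5 in f + g = 2 + 2
= 4

4


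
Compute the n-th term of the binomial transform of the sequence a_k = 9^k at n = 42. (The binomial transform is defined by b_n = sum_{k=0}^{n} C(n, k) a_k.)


With a_k = 9^k, b_n = sum_{k=0}^{n} C(n, k) 9^k = (1 + 9)^n by the binomial theorem.
For n = 42: (1 + 9)^42 = 10^42 = 1000000000000000000000000000000000000000000.

1000000000000000000000000000000000000000000


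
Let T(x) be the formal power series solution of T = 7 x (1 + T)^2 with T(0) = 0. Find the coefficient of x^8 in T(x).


Apply the Lagrange inversion formula: if T = 7 x * phi(T) with phi(t) = (1 + t)^2, then [x^n] T = 7^n * (1/n) [t^(n-1)] phi(t)^n = 7^n * (1/n) [t^(n-1)] (1 + t)^(2n) = 7^n * (1/n) C(2n, n-1).
Using the identity C(2n, n-1) = C(2n, n) * n / (n+1), the unscaled factor equals C(2n, n) / (n+1) = C_n, the n-th Catalan number.
For n = 8: C_8 = C(16, 8) / 9 = 12870/9 = 1430.
With the 7^8 = 5764801 factor, the coefficient is 5764801 * 1430 = 8243665430.

8243665430


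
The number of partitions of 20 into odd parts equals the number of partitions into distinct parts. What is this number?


Computing partitions of 20 into odd parts (1, 3, 5, ...):
Using the generating function prod_{k>=0} 1/(1-x^(2k+1)),
the count is 64

64


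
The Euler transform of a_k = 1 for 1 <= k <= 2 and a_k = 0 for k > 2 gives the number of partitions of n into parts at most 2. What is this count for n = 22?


Partitions of 22 into parts at most 2:
Using generating function (1-x)^(-1)(1-x^2)^(-1),
the coefficient of x^22 = 12

12


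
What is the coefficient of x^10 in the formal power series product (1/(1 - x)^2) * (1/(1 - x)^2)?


Combine the factors: (1/(1 - x)^2) * (1/(1 - x)^2) = 1/(1 - x)^4.
Then use 1/(1 - x)^r = sum_{k>=0} C(k + r - 1, r - 1) x^k with r = 4 and k = 10:
C(13, 3) = 286.

286


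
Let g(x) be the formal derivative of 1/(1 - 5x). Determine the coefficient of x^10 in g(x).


Differentiate termwise: d/dx sum_{k>=0} 5^k x^k = sum_{k>=1} k 5^k x^(k-1) = sum_{j>=0} (j+1) 5^(j+1) x^j.
Equivalently, d/dx [1/(1 - 5x)] = 5/(1 - 5x)^2.
For j = 10: 11 * 5^11 = 11 * 48828125 = 537109375.

537109375


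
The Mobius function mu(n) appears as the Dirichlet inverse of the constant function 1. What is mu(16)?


16 has a squared prime factor, so mu(16) = 0.
Factorization reveals a repeated prime.

0


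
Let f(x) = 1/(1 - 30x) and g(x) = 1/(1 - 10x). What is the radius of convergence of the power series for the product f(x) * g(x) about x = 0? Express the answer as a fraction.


The radius of 1/(1 - 30x) is 1/30 (nearest singularity at x = 1/30), and the radius of 1/(1 - 10x) is 1/10.
The product f(x)*g(x) = 1/((1 - 30x)(1 - 10x)) has singularities at both 1/30 and 1/10, so its radius of convergence is the distance to the nearest one:
min(1/30, 1/10) = 1/30.

1/30


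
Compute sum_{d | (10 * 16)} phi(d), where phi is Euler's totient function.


First, 10 * 16 = 160. One classical identity is sum_{d | n} phi(d) = n (each k in [1, n] has a unique gcd with n, and among the k's with gcd(k, n) = n/d there are phi(d) of them). So the sum equals 160. We also verify directly:
Divisors of 160: 1, 2, 4, 5, 8, 10, 16, 20, 32, 40, 80, 160.
phi values: 1, 1, 2, 4, 4, 4, 8, 8, 16, 16, 32, 64.
Sum = 160.

160


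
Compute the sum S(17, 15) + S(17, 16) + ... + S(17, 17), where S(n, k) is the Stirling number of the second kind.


By definition, S(n, k) counts partitions of an n-set into exactly k nonempty blocks.
Computing row n = 17 for k = 15..17:
S(17, k): 7820, 136, 1
Sum = 7957.

7957


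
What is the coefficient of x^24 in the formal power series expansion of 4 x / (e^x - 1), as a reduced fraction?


The exponential generating function for Bernoulli numbers is
x / (e^x - 1) = sum_{k>=0} B_k x^k / k!.
So the coefficient of x^24 in 4 x / (e^x - 1) is 4 B_24 / 24!.
Computing: B_24 = -236364091/2730, 24! = 620448401733239439360000, giving
4 * -236364091/2730 / 620448401733239439360000 = -236364091/423456034182935917363200000.

-236364091/423456034182935917363200000


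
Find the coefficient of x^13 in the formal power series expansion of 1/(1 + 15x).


Write 1/(1 + c x) = 1/(1 - (-c) x) and apply the geometric-series identity
1/(1 - y) = sum_{k>=0} y^k to get 1/(1 + c x) = sum_{k>=0} (-c)^k x^k.
So the coefficient of x^k is (-c)^k = (-1)^k * c^k.
Here c = 15 and k = 13:
(-15)^13 = -1 * 1946195068359375 = -1946195068359375

-1946195068359375


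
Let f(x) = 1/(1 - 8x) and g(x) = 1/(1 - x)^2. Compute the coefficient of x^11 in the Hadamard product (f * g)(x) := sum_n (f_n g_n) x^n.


f has coefficients f_k = 8^k. For g = 1/(1 - x)^2 the coefficient is g_k = C(k + 1, 1) = k + 1. The Hadamard coefficient is (f * g)_k = 8^k * (k + 1).
For k = 11: 8^11 * 12 = 8589934592 * 12 = 103079215104.

103079215104


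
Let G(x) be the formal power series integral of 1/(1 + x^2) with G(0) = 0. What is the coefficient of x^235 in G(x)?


1/(1 + x^2) = sum_{j>=0} (-1)^j x^(2j). Integrating termwise with G(0) = 0:
G(x) = sum_{j>=0} (-1)^j x^(2j+1) / (2j+1) = arctan(x).
Only odd powers are nonzero. For x^235 write 235 = 2*117 + 1, giving
(-1)^117 / 235 = -1/235 = -1/235.

-1/235


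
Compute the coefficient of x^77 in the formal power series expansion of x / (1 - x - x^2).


Let f(x) = sum_{k>=0} a_k x^k. Multiplying f(x) * (1 - x - x^2) = x and matching coefficients gives a_0 = 0, a_1 = 1, and a_k = a_{k-1} + a_{k-2} for k >= 2. These are the Fibonacci numbers F_k.
Iterating from F_0 = 0, F_1 = 1:
F_0=0, F_1=1, F_2=1, F_3=2, F_4=3, F_5=5, F_6=8, F_7=13, F_8=21, F_9=34, ...
F_77 = 5527939700884757.

5527939700884757


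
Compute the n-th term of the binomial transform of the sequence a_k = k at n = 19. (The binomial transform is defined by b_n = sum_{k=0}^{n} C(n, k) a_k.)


With a_k = k, b_n = sum_{k=0}^{n} C(n, k) k. Using k * C(n, k) = n * C(n-1, k-1) gives b_n = n * sum_{k>=1} C(n-1, k-1) = n * 2^(n-1).
For n = 19: 19 * 2^18 = 19 * 262144 = 4980736.

4980736


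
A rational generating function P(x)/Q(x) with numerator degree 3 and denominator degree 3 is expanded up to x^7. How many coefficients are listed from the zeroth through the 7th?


Expanding up to x^7 gives the coefficients for x^0, x^1, ..., x^7.
That is 7 + 1 = 8 coefficients in total.

8


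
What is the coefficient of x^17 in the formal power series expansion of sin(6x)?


The Maclaurin series is sin(t) = sum_{k>=0} (-1)^k t^(2k+1) / (2k+1)!, so substituting t = 6x, only odd powers of x are nonzero, with coefficient of x^(2k+1) equal to (-1)^k 6^(2k+1) / (2k+1)!.
Write 17 = 2*8 + 1, giving the coefficient (-1)^8 * 6^17 / 17! = 16926659444736/355687428096000 = 708588/14889875.

708588/14889875


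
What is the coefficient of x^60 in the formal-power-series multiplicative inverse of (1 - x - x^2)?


Let the inverse be f(x) = sum_{k>=0} a_k x^k. From f(x) * (1 - x - x^2) = 1 and matching coefficients:
 x^0: a_0 = 1.
 x^1: a_1 - a_0 = 0, so a_1 = 1.
 x^k (k >= 2): a_k - a_{k-1} - a_{k-2} = 0, i.e. a_k = a_{k-1} + a_{k-2}.
This is the Fibonacci-type recurrence shifted so that a_0 = a_1 = 1.
Iterating: a_0=1, a_1=1, a_2=2, a_3=3, a_4=5, a_5=8, a_6=13, a_7=21, a_8=34, a_9=55, ...
a_60 = 2504730781961.

2504730781961


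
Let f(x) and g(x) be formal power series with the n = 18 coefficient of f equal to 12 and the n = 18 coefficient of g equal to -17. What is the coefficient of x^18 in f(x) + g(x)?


Addition of formal power series is termwise.
The coefficient of x^18 in f + g = 12 + -17
= -5

-5


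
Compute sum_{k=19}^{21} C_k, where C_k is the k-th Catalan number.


C_19 through C_21: 1767263190, 6564120420, 24466267020
Sum = 1767263190 + 6564120420 + 24466267020
= 32797650630

32797650630


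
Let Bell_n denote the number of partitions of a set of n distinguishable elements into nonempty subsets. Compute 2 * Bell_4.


Bell_4 can be computed from the Bell triangle or from Dobinski's identity Bell_n = (1/e) * sum_{k>=0} k^n / k!.
Computing Bell_4 = 15.
Then 2 * 15 = 30.

30


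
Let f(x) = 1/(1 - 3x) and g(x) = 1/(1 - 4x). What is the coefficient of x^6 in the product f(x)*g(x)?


The coefficient of x^n in f*g is the Cauchy product: sum_{k=0}^{n} a^k * b^(n-k).
With a=3, b=4, n=6:
sum_{k=0}^{6} 3^k * 4^(6-k)
= 14197

14197


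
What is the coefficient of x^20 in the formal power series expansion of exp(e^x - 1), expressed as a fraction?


exp(e^x - 1) is the exponential generating function for the Bell numbers Bell_k: exp(e^x - 1) = sum_{k>=0} Bell_k x^k / k!.
So the coefficient of x^20 in exp(e^x - 1) is Bell_20 / 20!.
Computing: Bell_20 = 51724158235372 and 20! = 2432902008176640000, giving
51724158235372/2432902008176640000 = 263898766507/12412765347840000.

263898766507/12412765347840000


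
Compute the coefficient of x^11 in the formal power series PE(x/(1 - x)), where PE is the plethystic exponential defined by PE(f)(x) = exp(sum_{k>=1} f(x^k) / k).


For f(x) = x/(1 - x) we have
sum_{k>=1} f(x^k) / k = sum_{k>=1} (1/k) * x^k / (1 - x^k) = sum_{k, m >= 1} x^(k m) / k,
which after exponentiating simplifies to
PE(x/(1 - x)) = prod_{k>=1} 1 / (1 - x^k).
This is the generating function for the partition function p(n), so the coefficient of x^11 is p(11).
Computing p(11) by dynamic programming over parts 1, 2, ..., 11: p(11) = 56.

56


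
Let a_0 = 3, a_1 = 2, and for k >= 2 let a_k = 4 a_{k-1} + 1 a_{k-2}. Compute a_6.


Iterating the recurrence forward:
a_0 = 3
a_1 = 2
a_2 = 4*2 + 1*3 = 11
a_3 = 4*11 + 1*2 = 46
a_4 = 4*46 + 1*11 = 195
a_5 = 4*195 + 1*46 = 826
a_6 = 4*826 + 1*195 = 3499
So a_6 = 3499.

3499


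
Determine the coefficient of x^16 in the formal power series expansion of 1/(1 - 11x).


The geometric series identity gives 1/(1 - c x) = sum_{k>=0} c^k x^k, so the coefficient of x^k is c^k.
Here c = 11 and k = 16.
Computing: 11^16 = 45949729863572161

45949729863572161


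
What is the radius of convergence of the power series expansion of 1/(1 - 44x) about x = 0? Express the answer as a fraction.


Expanding 1/(1 - 44x) = sum_{k>=0} 44^k x^k, the series converges when |44x| < 1, i.e., |x| < 1/44.
So the radius of convergence is 1/44 = 1/44.

1/44


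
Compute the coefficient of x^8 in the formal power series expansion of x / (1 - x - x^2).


Let f(x) = sum_{k>=0} a_k x^k. Multiplying f(x) * (1 - x - x^2) = x and matching coefficients gives a_0 = 0, a_1 = 1, and a_k = a_{k-1} + a_{k-2} for k >= 2. These are the Fibonacci numbers F_k.
Iterating from F_0 = 0, F_1 = 1:
F_0=0, F_1=1, F_2=1, F_3=2, F_4=3, F_5=5, F_6=8, F_7=13, F_8=21
F_8 = 21.

21


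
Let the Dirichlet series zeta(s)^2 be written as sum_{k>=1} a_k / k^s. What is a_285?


The Dirichlet convolution of the constant function 1 with itself gives (1 * 1)(k) = sum_{d | k} 1 = d(k), the number of positive divisors of k.
Since zeta(s) = sum_{k>=1} 1/k^s, we have zeta(s)^2 = sum_{k>=1} d(k)/k^s, so a_k = d(k).
For k = 285: the divisors are 1, 3, 5, 15, 19, 57, 95, 285.
Count = 8.

8


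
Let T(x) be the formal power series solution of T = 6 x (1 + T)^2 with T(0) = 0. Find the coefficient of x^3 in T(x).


Apply the Lagrange inversion formula: if T = 6 x * phi(T) with phi(t) = (1 + t)^2, then [x^n] T = 6^n * (1/n) [t^(n-1)] phi(t)^n = 6^n * (1/n) [t^(n-1)] (1 + t)^(2n) = 6^n * (1/n) C(2n, n-1).
Using the identity C(2n, n-1) = C(2n, n) * n / (n+1), the unscaled factor equals C(2n, n) / (n+1) = C_n, the n-th Catalan number.
For n = 3: C_3 = C(6, 3) / 4 = 20/4 = 5.
With the 6^3 = 216 factor, the coefficient is 216 * 5 = 1080.

1080


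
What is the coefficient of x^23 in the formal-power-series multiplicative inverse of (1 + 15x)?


The inverse is 1/(1 + 15x). Apply the geometric identity 1/(1 - y) = sum_{k>=0} y^k with y = -15x:
1/(1 + 15x) = sum_{k>=0} (-15)^k x^k.
So the coefficient of x^23 is (-15)^23 = -1122274146401882171630859375.

-1122274146401882171630859375


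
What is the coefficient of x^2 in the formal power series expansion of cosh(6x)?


The Maclaurin series is cosh(t) = sum_{m>=0} t^(2m) / (2m)!, so substituting t = 6x, only even powers of x are nonzero, with coefficient of x^(2m) equal to 6^(2m) / (2m)!.
For x^2 the coefficient is 6^2/2! = 36/2 = 18.

18


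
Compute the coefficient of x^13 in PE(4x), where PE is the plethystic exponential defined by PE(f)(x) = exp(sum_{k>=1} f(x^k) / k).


With f(x) = 4x, the exponent is sum_{k>=1} 4 x^k / k = 4 * (-ln(1 - x)). Exponentiating:
PE(4x) = exp(-4 ln(1 - x)) = 1/(1 - x)^4.
By the negative binomial expansion, [x^n] 1/(1 - x)^4 = C(n + 3, 3).
For n = 13: C(16, 3) = 560.

560


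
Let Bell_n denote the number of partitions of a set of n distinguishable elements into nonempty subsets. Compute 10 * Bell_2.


Bell_2 can be computed from the Bell triangle or from Dobinski's identity Bell_n = (1/e) * sum_{k>=0} k^n / k!.
Computing Bell_2 = 2.
Then 10 * 2 = 20.

20


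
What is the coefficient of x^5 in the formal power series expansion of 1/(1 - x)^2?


The expansion 1/(1 - x)^r = sum_{k>=0} C(k + r - 1, r - 1) x^k follows from the multiset / negative-binomial theorem (or from repeated differentiation of the geometric series).
For r = 2 and k = 5:
C(6, 1) = 720 / (1 * 120) = 6.

6


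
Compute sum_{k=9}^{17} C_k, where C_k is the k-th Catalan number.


C_9 through C_17: 4862, 16796, 58786, 208012, 742900, 2674440, 9694845, 35357670, 129644790
Sum = 4862 + 16796 + 58786 + 208012 + 742900 + 2674440 + 9694845 + 35357670 + 129644790
= 178403101

178403101


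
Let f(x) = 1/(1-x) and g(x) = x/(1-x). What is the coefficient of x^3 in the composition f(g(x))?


First simplify the composition: f(g(x)) = 1/(1 - x/(1-x)) = (1-x)/((1-x) - x) = (1-x)/(1-2x).
Now extract the coefficient. Write (1-x)/(1-2x) = 1/(1-2x) - x/(1-2x).
The coefficient of x^n in 1/(1-2x) is 2^n, and in x/(1-2x) is 2^(n-1) (for n >= 1).
So the coefficient of x^3 is 2^3 - 2^2 = 8 - 4 = 4.

4


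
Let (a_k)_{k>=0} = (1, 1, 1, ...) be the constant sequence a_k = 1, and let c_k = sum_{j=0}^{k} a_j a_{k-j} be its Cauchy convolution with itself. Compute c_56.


Since a_j = 1 for all j >= 0, the convolution sum becomes
c_k = sum_{j=0}^{k} 1 * 1 = 1 * (k + 1).
Equivalently, the generating function of (a_k) is 1/(1 - x) and its square is 1/(1 - x)^2 = sum_{k>=0} 1(k + 1) x^k.
For k = 56: 1 * 57 = 57.

57


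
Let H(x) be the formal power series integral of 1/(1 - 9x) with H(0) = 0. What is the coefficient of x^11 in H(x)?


1/(1 - 9x) = sum_{k>=0} 9^k x^k. Integrating termwise with H(0) = 0:
H(x) = sum_{k>=0} 9^k x^(k+1) / (k+1) = sum_{m>=1} 9^(m-1) x^m / m.
For m = 11: 9^10/11 = 3486784401/11 = 3486784401/11.

3486784401/11


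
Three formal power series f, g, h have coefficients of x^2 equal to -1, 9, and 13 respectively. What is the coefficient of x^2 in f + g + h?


Series addition is componentwise:
-1 + 9 + 13
= 21

21


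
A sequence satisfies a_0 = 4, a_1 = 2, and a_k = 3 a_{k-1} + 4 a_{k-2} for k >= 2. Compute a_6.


The characteristic equation is t^2 - 3 t - 4 = 0, with roots r_1 = 4 and r_2 = -1 (so c_1 = r_1 + r_2, c_2 = -r_1 r_2 as required).
One can use the closed form a_n = A r_1^n + B r_2^n, but direct iteration is more reliable:
a_0 = 4, a_1 = 2, a_2 = 22, a_3 = 74, a_4 = 310, a_5 = 1226, a_6 = 4918.
So a_6 = 4918.

4918


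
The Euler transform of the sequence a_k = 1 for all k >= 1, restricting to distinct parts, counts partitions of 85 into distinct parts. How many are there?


Partitions of 85 into distinct parts can be computed via generating function.
Product (1+x)(1+x^2)(1+x^3)...
The coefficient of x^85 = 121792

121792
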